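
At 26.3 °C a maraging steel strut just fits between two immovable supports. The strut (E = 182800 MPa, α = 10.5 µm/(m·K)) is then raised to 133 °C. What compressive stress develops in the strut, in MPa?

205 MPa

E = 182800 MPa = 182.8 GPa.
ΔT = 106.7 K. Constrained thermal stress σ = E·α·ΔT = 182.8×10³ MPa × 10.5×10⁻⁶ × 106.7 = 205 MPa (compressive).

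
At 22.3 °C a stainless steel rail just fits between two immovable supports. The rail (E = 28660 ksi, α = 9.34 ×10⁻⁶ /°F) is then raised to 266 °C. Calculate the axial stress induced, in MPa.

E = 28660 ksi = 197.6 GPa.
α = 9.34×10⁻⁶/°F × 9/5 = 16.8×10⁻⁶/K.
ΔT = 243.7 K. Constrained thermal stress σ = E·α·ΔT = 197.6×10³ MPa × 16.8×10⁻⁶ × 243.7 = 810 MPa (compressive).

810 MPa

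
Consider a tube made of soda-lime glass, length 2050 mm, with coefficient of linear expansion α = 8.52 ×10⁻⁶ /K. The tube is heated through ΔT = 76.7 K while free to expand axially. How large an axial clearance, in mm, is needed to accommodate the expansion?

1.34 mm

ΔL = α·L₀·ΔT = 8.52×10⁻⁶ × 2050 mm × 76.70 K = 1.34 mm.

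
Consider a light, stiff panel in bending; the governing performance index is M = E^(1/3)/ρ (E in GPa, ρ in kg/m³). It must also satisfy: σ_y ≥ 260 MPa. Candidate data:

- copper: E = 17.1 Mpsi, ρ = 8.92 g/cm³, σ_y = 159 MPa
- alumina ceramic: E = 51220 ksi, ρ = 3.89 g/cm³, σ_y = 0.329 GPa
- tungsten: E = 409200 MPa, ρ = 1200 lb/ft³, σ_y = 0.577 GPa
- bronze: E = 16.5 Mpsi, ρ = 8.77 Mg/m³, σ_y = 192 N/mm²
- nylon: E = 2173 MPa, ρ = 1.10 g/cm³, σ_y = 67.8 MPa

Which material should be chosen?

Screen on constraints: σ_y ≥ 260 MPa. Survivors: alumina ceramic, tungsten.
In SI units:
  alumina ceramic: E = 353.1 GPa, ρ = 3890 kg/m³
  tungsten: E = 409.2 GPa, ρ = 19220 kg/m³
  alumina ceramic: M = 1.82×10⁻³
  tungsten: M = 0.386×10⁻³
The maximum is for alumina ceramic.

alumina ceramic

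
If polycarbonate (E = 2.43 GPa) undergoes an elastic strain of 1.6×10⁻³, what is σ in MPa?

3.89 MPa

σ = E·ε = 2430 MPa × 1.6×10⁻³ = 3.89 MPa.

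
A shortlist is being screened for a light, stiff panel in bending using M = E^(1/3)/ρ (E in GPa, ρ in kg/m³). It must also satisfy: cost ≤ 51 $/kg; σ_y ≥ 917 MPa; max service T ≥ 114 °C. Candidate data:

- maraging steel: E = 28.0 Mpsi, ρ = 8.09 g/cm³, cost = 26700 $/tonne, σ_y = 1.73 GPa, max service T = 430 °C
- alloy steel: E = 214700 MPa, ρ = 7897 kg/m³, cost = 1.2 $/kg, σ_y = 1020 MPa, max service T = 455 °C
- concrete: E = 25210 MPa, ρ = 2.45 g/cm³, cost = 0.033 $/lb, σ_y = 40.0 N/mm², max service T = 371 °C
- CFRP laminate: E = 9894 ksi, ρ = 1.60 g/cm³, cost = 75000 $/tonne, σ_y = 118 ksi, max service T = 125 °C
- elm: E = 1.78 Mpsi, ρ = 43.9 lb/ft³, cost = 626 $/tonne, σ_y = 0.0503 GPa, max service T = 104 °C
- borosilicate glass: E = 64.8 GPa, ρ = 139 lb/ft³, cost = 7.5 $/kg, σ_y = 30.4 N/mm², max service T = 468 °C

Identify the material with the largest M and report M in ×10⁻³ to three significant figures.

Screen on constraints: cost ≤ 51 $/kg; σ_y ≥ 917 MPa; max service T ≥ 114 °C. Survivors: maraging steel, alloy steel.
Putting every candidate on a common basis:
  maraging steel: E = 193.1 GPa, ρ = 8090 kg/m³
  alloy steel: E = 214.7 GPa, ρ = 7897 kg/m³
  alloy steel: M = 0.758×10⁻³
  maraging steel: M = 0.714×10⁻³
Highest index: alloy steel.

alloy steel, M = 0.758×10⁻³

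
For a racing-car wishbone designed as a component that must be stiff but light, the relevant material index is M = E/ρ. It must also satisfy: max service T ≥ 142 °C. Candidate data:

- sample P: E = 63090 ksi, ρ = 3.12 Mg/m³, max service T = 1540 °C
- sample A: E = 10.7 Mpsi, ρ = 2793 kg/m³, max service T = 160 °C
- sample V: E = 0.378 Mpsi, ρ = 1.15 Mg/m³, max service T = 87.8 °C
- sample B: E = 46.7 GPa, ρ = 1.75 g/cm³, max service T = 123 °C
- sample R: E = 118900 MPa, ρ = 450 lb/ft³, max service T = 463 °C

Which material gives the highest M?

sample P

Screen on constraints: max service T ≥ 142 °C. Survivors: sample P, sample A, sample R.
Convert each candidate to consistent units, then evaluate M:
  sample P: E = 435.0 GPa, ρ = 3120 kg/m³
  sample A: E = 73.77 GPa, ρ = 2793 kg/m³
  sample R: E = 118.9 GPa, ρ = 7208 kg/m³
  sample P: M = 139 MN·m/kg
  sample A: M = 26.4 MN·m/kg
  sample R: M = 16.5 MN·m/kg
The maximum is for sample P.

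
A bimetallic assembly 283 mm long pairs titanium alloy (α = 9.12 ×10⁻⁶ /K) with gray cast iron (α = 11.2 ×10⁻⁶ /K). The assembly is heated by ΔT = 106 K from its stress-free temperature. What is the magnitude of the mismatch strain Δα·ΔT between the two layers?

Δα = |9.12 − 11.2|×10⁻⁶/K = 2.08×10⁻⁶/K.
Mismatch strain = Δα·ΔT = 2.08×10⁻⁶ × 106.0 = 2.20×10⁻⁴.

2.20×10⁻⁴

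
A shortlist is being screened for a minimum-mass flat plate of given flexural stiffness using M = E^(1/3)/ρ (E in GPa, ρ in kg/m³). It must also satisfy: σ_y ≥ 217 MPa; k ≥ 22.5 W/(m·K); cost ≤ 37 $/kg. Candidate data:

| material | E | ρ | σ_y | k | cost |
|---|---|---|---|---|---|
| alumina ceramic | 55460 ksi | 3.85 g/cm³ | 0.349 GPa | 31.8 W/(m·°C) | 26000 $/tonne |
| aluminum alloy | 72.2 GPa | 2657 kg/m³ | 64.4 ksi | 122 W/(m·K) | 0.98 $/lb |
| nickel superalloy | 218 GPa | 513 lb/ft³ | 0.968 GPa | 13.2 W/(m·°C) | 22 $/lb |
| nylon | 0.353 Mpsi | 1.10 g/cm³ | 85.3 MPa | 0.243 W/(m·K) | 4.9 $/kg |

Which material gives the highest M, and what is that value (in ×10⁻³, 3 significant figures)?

Screen on constraints: σ_y ≥ 217 MPa; k ≥ 22.5 W/(m·K); cost ≤ 37 $/kg. Survivors: alumina ceramic, aluminum alloy.
After converting to SI:
  alumina ceramic: E = 382.4 GPa, ρ = 3850 kg/m³
  aluminum alloy: E = 72.20 GPa, ρ = 2657 kg/m³
  alumina ceramic: M = 1.89×10⁻³
  aluminum alloy: M = 1.57×10⁻³
Alumina ceramic ranks first.

alumina ceramic, M = 1.89×10⁻³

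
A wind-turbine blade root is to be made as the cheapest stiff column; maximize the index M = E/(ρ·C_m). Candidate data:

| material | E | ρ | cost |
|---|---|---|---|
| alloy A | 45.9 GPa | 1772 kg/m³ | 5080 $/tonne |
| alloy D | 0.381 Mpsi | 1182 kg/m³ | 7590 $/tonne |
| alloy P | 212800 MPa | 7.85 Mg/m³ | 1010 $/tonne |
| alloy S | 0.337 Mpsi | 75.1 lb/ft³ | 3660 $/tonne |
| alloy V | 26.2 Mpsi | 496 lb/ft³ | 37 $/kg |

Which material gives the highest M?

After converting to SI:
  alloy A: E = 45.90 GPa, ρ = 1772 kg/m³, cost = 5.080 $/kg
  alloy D: E = 2.627 GPa, ρ = 1182 kg/m³, cost = 7.590 $/kg
  alloy P: E = 212.8 GPa, ρ = 7850 kg/m³, cost = 1.010 $/kg
  alloy S: E = 2.324 GPa, ρ = 1203 kg/m³, cost = 3.660 $/kg
  alloy V: E = 180.6 GPa, ρ = 7945 kg/m³, cost = 37.00 $/kg
  alloy P: M = 26.8 MN·m per $
  alloy A: M = 5.10 MN·m per $
  alloy V: M = 0.614 MN·m per $
  alloy S: M = 0.528 MN·m per $
  alloy D: M = 0.293 MN·m per $
Alloy P ranks first.

alloy P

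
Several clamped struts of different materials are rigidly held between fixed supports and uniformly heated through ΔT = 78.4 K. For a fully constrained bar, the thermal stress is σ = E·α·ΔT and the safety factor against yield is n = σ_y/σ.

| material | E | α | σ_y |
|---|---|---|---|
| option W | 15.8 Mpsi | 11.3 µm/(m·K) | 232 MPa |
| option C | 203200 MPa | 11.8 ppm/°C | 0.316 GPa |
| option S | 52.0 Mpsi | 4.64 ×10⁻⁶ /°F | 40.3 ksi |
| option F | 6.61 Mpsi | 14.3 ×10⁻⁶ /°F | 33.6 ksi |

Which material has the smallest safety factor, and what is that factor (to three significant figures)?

In consistent units (E in GPa, α in ×10⁻⁶/K, σ_y in MPa):
  option W: E = 108.9, α = 11.3, σ_y = 232.0 → σ = 96.5 MPa, n = 2.40
  option C: E = 203.2, α = 11.8, σ_y = 316.0 → σ = 188 MPa, n = 1.68
  option S: E = 358.5, α = 8.35, σ_y = 277.9 → σ = 235 MPa, n = 1.18
  option F: E = 45.57, α = 25.7, σ_y = 231.7 → σ = 92.0 MPa, n = 2.52
Smallest n: option S with n = 1.18.

option S, n = 1.18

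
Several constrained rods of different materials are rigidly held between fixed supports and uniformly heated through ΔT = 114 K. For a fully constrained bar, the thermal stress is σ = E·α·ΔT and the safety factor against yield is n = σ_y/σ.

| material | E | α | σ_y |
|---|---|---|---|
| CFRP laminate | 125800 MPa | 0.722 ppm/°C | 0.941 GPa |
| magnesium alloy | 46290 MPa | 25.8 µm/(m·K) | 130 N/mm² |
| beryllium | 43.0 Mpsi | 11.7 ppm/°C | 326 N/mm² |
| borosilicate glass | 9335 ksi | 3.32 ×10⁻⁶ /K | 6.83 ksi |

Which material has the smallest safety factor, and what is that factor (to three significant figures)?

beryllium, n = 0.824

In consistent units (E in GPa, α in ×10⁻⁶/K, σ_y in MPa):
  CFRP laminate: E = 125.8, α = 0.722, σ_y = 941.0 → σ = 10.4 MPa, n = 90.9
  magnesium alloy: E = 46.29, α = 25.8, σ_y = 130.0 → σ = 136 MPa, n = 0.955
  beryllium: E = 296.5, α = 11.7, σ_y = 326.0 → σ = 395 MPa, n = 0.824
  borosilicate glass: E = 64.36, α = 3.32, σ_y = 47.09 → σ = 24.4 MPa, n = 1.93
Beryllium has the lowest safety factor, n = 0.824.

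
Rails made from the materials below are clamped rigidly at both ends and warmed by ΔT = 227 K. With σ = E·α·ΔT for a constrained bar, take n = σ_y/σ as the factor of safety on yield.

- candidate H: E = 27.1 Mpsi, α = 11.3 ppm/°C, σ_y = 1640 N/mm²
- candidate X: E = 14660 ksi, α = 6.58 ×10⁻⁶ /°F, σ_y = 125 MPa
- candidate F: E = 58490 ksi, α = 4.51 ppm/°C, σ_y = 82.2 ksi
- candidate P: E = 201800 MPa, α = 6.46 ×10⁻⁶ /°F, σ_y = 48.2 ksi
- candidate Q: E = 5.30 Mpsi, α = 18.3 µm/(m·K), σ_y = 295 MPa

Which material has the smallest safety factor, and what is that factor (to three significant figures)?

candidate X, n = 0.460

Converting E to GPa, α to ×10⁻⁶/K, σ_y to MPa, then σ and n for each:
  candidate H: E = 186.8, α = 11.3, σ_y = 1640 → σ = 479 MPa, n = 3.42
  candidate X: E = 101.1, α = 11.8, σ_y = 125.0 → σ = 272 MPa, n = 0.460
  candidate F: E = 403.3, α = 4.51, σ_y = 566.7 → σ = 413 MPa, n = 1.37
  candidate P: E = 201.8, α = 11.6, σ_y = 332.3 → σ = 533 MPa, n = 0.624
  candidate Q: E = 36.54, α = 18.3, σ_y = 295.0 → σ = 152 MPa, n = 1.94
Candidate X has the lowest safety factor, n = 0.460.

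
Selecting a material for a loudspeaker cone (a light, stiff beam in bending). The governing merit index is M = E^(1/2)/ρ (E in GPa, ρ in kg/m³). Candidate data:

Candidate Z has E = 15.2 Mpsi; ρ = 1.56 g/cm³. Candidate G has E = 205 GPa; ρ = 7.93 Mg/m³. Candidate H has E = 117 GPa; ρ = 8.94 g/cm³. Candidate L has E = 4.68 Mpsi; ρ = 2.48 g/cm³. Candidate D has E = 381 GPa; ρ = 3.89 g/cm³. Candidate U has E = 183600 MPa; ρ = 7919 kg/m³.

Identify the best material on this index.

Convert each candidate to consistent units, then evaluate M:
  candidate Z: E = 104.8 GPa, ρ = 1560 kg/m³
  candidate G: E = 205.0 GPa, ρ = 7930 kg/m³
  candidate H: E = 117.0 GPa, ρ = 8940 kg/m³
  candidate L: E = 32.27 GPa, ρ = 2480 kg/m³
  candidate D: E = 381.0 GPa, ρ = 3890 kg/m³
  candidate U: E = 183.6 GPa, ρ = 7919 kg/m³
  candidate Z: M = 6.56×10⁻³
  candidate D: M = 5.02×10⁻³
  candidate L: M = 2.29×10⁻³
  candidate G: M = 1.81×10⁻³
  candidate U: M = 1.71×10⁻³
  candidate H: M = 1.21×10⁻³
Candidate Z ranks first.

candidate Z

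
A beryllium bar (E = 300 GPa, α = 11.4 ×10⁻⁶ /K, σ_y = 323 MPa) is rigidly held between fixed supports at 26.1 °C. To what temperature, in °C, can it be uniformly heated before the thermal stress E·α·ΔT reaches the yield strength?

E·α·ΔT = 323.0 MPa ⇒ ΔT = 323.0 / (300.0×10³ × 11.4×10⁻⁶) = 94.44 K.
T = 26.1 + 94.44 = 120.5 °C.

121 °C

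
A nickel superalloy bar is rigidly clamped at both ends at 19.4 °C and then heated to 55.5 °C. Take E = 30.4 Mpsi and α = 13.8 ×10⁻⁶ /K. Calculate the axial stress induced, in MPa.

E = 30.4 Mpsi = 209.6 GPa.
ΔT = 36.10 K. Constrained thermal stress σ = E·α·ΔT = 209.6×10³ MPa × 13.8×10⁻⁶ × 36.10 = 104 MPa (compressive).

104 MPa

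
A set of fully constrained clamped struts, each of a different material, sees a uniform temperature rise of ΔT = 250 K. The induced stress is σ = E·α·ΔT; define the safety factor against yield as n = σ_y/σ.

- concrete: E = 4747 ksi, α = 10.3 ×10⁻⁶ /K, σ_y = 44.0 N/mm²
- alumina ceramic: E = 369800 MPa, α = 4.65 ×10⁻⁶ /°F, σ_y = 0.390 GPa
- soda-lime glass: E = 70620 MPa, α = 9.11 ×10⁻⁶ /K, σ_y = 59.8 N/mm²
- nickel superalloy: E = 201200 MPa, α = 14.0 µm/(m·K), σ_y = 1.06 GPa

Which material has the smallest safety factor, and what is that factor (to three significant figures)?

soda-lime glass, n = 0.372

Per material, after unit conversion:
  concrete: E = 32.73, α = 10.3, σ_y = 44.00 → σ = 84.3 MPa, n = 0.522
  alumina ceramic: E = 369.8, α = 8.37, σ_y = 390.0 → σ = 774 MPa, n = 0.504
  soda-lime glass: E = 70.62, α = 9.11, σ_y = 59.80 → σ = 161 MPa, n = 0.372
  nickel superalloy: E = 201.2, α = 14.0, σ_y = 1060 → σ = 704 MPa, n = 1.51
Smallest n: soda-lime glass with n = 0.372.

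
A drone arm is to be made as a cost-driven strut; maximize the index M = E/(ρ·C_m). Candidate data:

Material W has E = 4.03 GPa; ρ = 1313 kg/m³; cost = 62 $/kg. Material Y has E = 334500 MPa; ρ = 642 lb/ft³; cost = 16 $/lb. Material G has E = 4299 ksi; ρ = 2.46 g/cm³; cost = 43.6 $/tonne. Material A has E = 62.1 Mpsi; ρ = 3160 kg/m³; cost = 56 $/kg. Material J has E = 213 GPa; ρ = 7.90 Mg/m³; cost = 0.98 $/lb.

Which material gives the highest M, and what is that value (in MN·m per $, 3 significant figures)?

Putting every candidate on a common basis:
  material W: E = 4.030 GPa, ρ = 1313 kg/m³, cost = 62.00 $/kg
  material Y: E = 334.5 GPa, ρ = 10280 kg/m³, cost = 35.27 $/kg
  material G: E = 29.64 GPa, ρ = 2460 kg/m³, cost = 0.04360 $/kg
  material A: E = 428.2 GPa, ρ = 3160 kg/m³, cost = 56.00 $/kg
  material J: E = 213.0 GPa, ρ = 7900 kg/m³, cost = 2.160 $/kg
  material G: M = 276 MN·m per $
  material J: M = 12.5 MN·m per $
  material A: M = 2.42 MN·m per $
  material Y: M = 0.922 MN·m per $
  material W: M = 0.0495 MN·m per $
Material G has the largest M.

material G, M = 276 MN·m per $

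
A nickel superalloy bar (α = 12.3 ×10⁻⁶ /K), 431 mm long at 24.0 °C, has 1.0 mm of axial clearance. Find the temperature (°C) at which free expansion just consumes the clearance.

α·L₀·ΔT = 1.0 mm ⇒ ΔT = 1.0 / (12.3×10⁻⁶ × 431.0) = 188.6 K.
T = 24.0 + 188.6 = 212.6 °C.

213 °C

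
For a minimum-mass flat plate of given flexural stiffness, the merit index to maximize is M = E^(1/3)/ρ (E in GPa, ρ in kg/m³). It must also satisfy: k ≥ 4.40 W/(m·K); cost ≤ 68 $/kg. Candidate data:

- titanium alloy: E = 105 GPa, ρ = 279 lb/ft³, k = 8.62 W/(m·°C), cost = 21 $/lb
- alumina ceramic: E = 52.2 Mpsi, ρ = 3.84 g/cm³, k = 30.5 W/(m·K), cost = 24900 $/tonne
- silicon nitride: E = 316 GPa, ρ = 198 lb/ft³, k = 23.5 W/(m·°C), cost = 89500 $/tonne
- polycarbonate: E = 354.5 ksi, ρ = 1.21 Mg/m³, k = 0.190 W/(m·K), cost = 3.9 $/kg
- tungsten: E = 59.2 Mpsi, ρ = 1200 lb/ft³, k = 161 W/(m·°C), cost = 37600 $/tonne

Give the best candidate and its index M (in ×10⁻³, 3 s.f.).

alumina ceramic, M = 1.85×10⁻³

Screen on constraints: k ≥ 4.40 W/(m·K); cost ≤ 68 $/kg. Survivors: titanium alloy, alumina ceramic, tungsten.
Putting every candidate on a common basis:
  titanium alloy: E = 105.0 GPa, ρ = 4469 kg/m³
  alumina ceramic: E = 359.9 GPa, ρ = 3840 kg/m³
  tungsten: E = 408.2 GPa, ρ = 19220 kg/m³
  alumina ceramic: M = 1.85×10⁻³
  titanium alloy: M = 1.06×10⁻³
  tungsten: M = 0.386×10⁻³
Highest index: alumina ceramic.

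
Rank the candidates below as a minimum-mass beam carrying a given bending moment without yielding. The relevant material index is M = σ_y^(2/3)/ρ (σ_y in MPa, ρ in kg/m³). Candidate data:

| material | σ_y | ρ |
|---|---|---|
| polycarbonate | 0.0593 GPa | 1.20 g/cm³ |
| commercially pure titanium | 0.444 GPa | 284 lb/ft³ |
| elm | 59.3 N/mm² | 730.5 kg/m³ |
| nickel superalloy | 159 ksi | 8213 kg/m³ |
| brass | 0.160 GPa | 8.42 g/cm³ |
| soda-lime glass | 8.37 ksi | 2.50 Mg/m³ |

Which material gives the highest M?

elm

Normalizing units and computing the index:
  polycarbonate: σ_y = 59.30 MPa, ρ = 1200 kg/m³
  commercially pure titanium: σ_y = 444.0 MPa, ρ = 4549 kg/m³
  elm: σ_y = 59.30 MPa, ρ = 730.5 kg/m³
  nickel superalloy: σ_y = 1096 MPa, ρ = 8213 kg/m³
  brass: σ_y = 160.0 MPa, ρ = 8420 kg/m³
  soda-lime glass: σ_y = 57.71 MPa, ρ = 2500 kg/m³
  elm: M = 20.8×10⁻³
  nickel superalloy: M = 12.9×10⁻³
  commercially pure titanium: M = 12.8×10⁻³
  polycarbonate: M = 12.7×10⁻³
  soda-lime glass: M = 5.97×10⁻³
  brass: M = 3.50×10⁻³
Elm has the largest M.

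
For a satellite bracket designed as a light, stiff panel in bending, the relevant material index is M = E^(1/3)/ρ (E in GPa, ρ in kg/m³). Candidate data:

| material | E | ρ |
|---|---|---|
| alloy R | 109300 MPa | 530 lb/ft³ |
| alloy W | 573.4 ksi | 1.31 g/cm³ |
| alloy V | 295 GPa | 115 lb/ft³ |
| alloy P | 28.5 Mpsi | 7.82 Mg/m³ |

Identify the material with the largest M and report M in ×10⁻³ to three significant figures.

Putting every candidate on a common basis:
  alloy R: E = 109.3 GPa, ρ = 8490 kg/m³
  alloy W: E = 3.953 GPa, ρ = 1310 kg/m³
  alloy V: E = 295.0 GPa, ρ = 1842 kg/m³
  alloy P: E = 196.5 GPa, ρ = 7820 kg/m³
  alloy V: M = 3.61×10⁻³
  alloy W: M = 1.21×10⁻³
  alloy P: M = 0.743×10⁻³
  alloy R: M = 0.563×10⁻³
The maximum is for alloy V.

alloy V, M = 3.61×10⁻³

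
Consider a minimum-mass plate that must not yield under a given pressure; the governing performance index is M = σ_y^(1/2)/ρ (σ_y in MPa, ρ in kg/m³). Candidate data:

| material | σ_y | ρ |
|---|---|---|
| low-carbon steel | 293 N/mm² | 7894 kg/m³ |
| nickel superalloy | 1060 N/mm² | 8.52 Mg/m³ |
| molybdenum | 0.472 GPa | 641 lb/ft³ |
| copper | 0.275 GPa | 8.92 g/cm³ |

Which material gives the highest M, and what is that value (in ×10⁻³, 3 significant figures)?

nickel superalloy, M = 3.82×10⁻³

Normalizing units and computing the index:
  low-carbon steel: σ_y = 293.0 MPa, ρ = 7894 kg/m³
  nickel superalloy: σ_y = 1060 MPa, ρ = 8520 kg/m³
  molybdenum: σ_y = 472.0 MPa, ρ = 10270 kg/m³
  copper: σ_y = 275.0 MPa, ρ = 8920 kg/m³
  nickel superalloy: M = 3.82×10⁻³
  low-carbon steel: M = 2.17×10⁻³
  molybdenum: M = 2.12×10⁻³
  copper: M = 1.86×10⁻³
Nickel superalloy has the largest M.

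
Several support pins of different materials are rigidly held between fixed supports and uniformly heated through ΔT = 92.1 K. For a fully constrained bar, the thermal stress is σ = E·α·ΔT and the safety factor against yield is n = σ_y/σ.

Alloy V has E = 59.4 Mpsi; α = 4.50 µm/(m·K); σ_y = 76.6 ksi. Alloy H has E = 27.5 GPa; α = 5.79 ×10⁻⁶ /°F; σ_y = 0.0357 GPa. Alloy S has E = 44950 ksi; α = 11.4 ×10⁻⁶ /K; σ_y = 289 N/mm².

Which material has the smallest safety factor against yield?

alloy S

With everything in SI (GPa, ×10⁻⁶/K, MPa):
  alloy V: E = 409.5, α = 4.50, σ_y = 528.1 → σ = 170 MPa, n = 3.11
  alloy H: E = 27.50, α = 10.4, σ_y = 35.70 → σ = 26.4 MPa, n = 1.35
  alloy S: E = 309.9, α = 11.4, σ_y = 289.0 → σ = 325 MPa, n = 0.888
The minimum is alloy S at n = 0.888.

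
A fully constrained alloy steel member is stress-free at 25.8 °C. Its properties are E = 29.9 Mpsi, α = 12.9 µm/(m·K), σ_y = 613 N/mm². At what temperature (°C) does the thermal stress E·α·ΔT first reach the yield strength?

E = 29.9 Mpsi = 206.2 GPa.
σ_y = 613 N/mm² = 613.0 MPa.
E·α·ΔT = 613.0 MPa ⇒ ΔT = 613.0 / (206.2×10³ × 12.9×10⁻⁶) = 230.5 K.
T = 25.8 + 230.5 = 256.3 °C.

256 °C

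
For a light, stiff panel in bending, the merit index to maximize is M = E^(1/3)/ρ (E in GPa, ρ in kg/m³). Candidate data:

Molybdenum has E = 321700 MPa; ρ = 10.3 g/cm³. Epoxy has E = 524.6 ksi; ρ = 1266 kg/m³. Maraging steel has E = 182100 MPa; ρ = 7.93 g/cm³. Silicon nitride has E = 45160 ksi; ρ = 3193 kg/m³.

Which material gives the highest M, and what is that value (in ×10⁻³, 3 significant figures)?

Putting every candidate on a common basis:
  molybdenum: E = 321.7 GPa, ρ = 10300 kg/m³
  epoxy: E = 3.617 GPa, ρ = 1266 kg/m³
  maraging steel: E = 182.1 GPa, ρ = 7930 kg/m³
  silicon nitride: E = 311.4 GPa, ρ = 3193 kg/m³
  silicon nitride: M = 2.12×10⁻³
  epoxy: M = 1.21×10⁻³
  maraging steel: M = 0.715×10⁻³
  molybdenum: M = 0.665×10⁻³
Highest index: silicon nitride.

silicon nitride, M = 2.12×10⁻³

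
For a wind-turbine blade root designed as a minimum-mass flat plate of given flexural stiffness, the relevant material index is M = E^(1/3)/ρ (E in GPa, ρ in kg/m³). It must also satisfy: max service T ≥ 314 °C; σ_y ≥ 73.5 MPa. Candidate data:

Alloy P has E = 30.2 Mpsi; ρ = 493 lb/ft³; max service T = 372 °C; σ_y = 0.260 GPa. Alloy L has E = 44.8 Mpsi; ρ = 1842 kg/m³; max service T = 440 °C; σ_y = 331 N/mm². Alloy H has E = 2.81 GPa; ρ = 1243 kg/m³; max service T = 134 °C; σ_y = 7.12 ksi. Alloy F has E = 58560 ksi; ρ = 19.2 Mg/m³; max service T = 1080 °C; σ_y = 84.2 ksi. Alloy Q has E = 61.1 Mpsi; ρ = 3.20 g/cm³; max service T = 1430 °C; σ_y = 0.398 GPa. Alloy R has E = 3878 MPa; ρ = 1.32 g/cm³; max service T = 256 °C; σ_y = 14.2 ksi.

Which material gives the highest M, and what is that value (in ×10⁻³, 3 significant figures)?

alloy L, M = 3.67×10⁻³

Screen on constraints: max service T ≥ 314 °C; σ_y ≥ 73.5 MPa. Survivors: alloy P, alloy L, alloy F, alloy Q.
Convert each candidate to consistent units, then evaluate M:
  alloy P: E = 208.2 GPa, ρ = 7897 kg/m³
  alloy L: E = 308.9 GPa, ρ = 1842 kg/m³
  alloy F: E = 403.8 GPa, ρ = 19200 kg/m³
  alloy Q: E = 421.3 GPa, ρ = 3200 kg/m³
  alloy L: M = 3.67×10⁻³
  alloy Q: M = 2.34×10⁻³
  alloy P: M = 0.751×10⁻³
  alloy F: M = 0.385×10⁻³
Alloy L ranks first.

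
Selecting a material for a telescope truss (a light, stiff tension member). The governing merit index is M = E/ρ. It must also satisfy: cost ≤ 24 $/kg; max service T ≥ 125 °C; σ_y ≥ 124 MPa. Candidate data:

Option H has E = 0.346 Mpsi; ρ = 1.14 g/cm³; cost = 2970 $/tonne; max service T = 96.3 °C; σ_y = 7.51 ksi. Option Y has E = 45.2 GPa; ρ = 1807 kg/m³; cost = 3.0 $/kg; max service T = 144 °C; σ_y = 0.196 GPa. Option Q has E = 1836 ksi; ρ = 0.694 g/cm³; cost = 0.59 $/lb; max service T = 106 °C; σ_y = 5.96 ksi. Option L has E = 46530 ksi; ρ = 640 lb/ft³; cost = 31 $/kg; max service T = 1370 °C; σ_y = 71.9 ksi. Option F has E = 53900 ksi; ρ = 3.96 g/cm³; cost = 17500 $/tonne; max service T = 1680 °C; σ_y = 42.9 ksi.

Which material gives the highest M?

Screen on constraints: cost ≤ 24 $/kg; max service T ≥ 125 °C; σ_y ≥ 124 MPa. Survivors: option Y, option F.
Convert each candidate to consistent units, then evaluate M:
  option Y: E = 45.20 GPa, ρ = 1807 kg/m³
  option F: E = 371.6 GPa, ρ = 3960 kg/m³
  option F: M = 93.8 MN·m/kg
  option Y: M = 25.0 MN·m/kg
Option F ranks first.

option F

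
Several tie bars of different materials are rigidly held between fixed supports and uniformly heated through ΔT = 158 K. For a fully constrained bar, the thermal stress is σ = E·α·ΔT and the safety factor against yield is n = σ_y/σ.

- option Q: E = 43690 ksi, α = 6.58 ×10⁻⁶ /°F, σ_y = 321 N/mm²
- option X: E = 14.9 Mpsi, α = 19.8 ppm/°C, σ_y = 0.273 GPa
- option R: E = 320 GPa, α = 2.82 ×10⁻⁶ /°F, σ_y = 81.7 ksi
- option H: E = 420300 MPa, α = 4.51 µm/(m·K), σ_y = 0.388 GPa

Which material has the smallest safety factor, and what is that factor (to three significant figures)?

option Q, n = 0.569

In consistent units (E in GPa, α in ×10⁻⁶/K, σ_y in MPa):
  option Q: E = 301.2, α = 11.8, σ_y = 321.0 → σ = 564 MPa, n = 0.569
  option X: E = 102.7, α = 19.8, σ_y = 273.0 → σ = 321 MPa, n = 0.849
  option R: E = 320.0, α = 5.08, σ_y = 563.3 → σ = 257 MPa, n = 2.19
  option H: E = 420.3, α = 4.51, σ_y = 388.0 → σ = 299 MPa, n = 1.30
Smallest n: option Q with n = 0.569.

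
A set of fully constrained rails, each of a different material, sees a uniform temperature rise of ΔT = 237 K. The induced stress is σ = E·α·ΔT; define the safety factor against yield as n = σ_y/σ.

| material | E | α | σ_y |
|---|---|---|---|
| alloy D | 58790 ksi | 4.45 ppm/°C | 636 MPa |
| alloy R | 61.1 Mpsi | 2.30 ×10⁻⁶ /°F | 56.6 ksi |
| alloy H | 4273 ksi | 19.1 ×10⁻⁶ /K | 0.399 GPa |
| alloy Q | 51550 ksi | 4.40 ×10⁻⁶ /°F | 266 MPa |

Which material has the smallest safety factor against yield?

Converting E to GPa, α to ×10⁻⁶/K, σ_y to MPa, then σ and n for each:
  alloy D: E = 405.3, α = 4.45, σ_y = 636.0 → σ = 427 MPa, n = 1.49
  alloy R: E = 421.3, α = 4.14, σ_y = 390.2 → σ = 413 MPa, n = 0.944
  alloy H: E = 29.46, α = 19.1, σ_y = 399.0 → σ = 133 MPa, n = 2.99
  alloy Q: E = 355.4, α = 7.92, σ_y = 266.0 → σ = 667 MPa, n = 0.399
Smallest n: alloy Q with n = 0.399.

alloy Q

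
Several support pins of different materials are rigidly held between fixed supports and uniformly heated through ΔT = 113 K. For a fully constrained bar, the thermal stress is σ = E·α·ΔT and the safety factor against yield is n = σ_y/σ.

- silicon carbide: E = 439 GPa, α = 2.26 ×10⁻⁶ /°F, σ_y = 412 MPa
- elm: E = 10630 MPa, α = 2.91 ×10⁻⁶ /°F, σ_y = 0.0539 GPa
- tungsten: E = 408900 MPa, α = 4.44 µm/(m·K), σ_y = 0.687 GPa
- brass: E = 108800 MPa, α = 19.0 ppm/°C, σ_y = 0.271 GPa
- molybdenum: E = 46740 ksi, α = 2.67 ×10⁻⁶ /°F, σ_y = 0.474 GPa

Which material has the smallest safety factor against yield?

brass

In consistent units (E in GPa, α in ×10⁻⁶/K, σ_y in MPa):
  silicon carbide: E = 439.0, α = 4.07, σ_y = 412.0 → σ = 202 MPa, n = 2.04
  elm: E = 10.63, α = 5.24, σ_y = 53.90 → σ = 6.29 MPa, n = 8.57
  tungsten: E = 408.9, α = 4.44, σ_y = 687.0 → σ = 205 MPa, n = 3.35
  brass: E = 108.8, α = 19.0, σ_y = 271.0 → σ = 234 MPa, n = 1.16
  molybdenum: E = 322.3, α = 4.81, σ_y = 474.0 → σ = 175 MPa, n = 2.71
Smallest n: brass with n = 1.16.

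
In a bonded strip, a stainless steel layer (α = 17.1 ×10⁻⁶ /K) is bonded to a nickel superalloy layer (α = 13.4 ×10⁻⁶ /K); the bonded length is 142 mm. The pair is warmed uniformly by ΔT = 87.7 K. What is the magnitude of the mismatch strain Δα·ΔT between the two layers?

Δα = |17.1 − 13.4|×10⁻⁶/K = 3.70×10⁻⁶/K.
Mismatch strain = Δα·ΔT = 3.70×10⁻⁶ × 87.7 = 3.24×10⁻⁴.

3.24×10⁻⁴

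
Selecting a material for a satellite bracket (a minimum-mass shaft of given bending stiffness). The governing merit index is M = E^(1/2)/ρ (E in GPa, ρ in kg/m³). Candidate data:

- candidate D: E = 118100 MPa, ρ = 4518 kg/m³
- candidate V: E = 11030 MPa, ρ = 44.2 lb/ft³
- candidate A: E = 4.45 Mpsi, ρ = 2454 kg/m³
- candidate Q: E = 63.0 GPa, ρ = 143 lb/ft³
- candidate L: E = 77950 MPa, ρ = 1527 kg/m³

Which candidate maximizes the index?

candidate L

Putting every candidate on a common basis:
  candidate D: E = 118.1 GPa, ρ = 4518 kg/m³
  candidate V: E = 11.03 GPa, ρ = 708.0 kg/m³
  candidate A: E = 30.68 GPa, ρ = 2454 kg/m³
  candidate Q: E = 63.00 GPa, ρ = 2291 kg/m³
  candidate L: E = 77.95 GPa, ρ = 1527 kg/m³
  candidate L: M = 5.78×10⁻³
  candidate V: M = 4.69×10⁻³
  candidate Q: M = 3.47×10⁻³
  candidate D: M = 2.41×10⁻³
  candidate A: M = 2.26×10⁻³
Candidate L ranks first.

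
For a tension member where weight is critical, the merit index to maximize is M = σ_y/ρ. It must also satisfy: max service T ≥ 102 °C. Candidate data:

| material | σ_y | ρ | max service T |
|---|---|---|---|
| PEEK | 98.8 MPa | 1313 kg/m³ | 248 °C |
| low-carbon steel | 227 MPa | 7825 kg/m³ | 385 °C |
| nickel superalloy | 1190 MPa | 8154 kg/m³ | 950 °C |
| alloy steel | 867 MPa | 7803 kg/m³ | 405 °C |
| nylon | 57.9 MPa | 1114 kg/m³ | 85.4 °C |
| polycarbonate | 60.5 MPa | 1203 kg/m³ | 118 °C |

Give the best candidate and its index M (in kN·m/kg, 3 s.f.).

Screen on constraints: max service T ≥ 102 °C. Survivors: PEEK, low-carbon steel, nickel superalloy, alloy steel, polycarbonate.
Per-candidate index values:
  nickel superalloy: M = 146 kN·m/kg
  alloy steel: M = 111 kN·m/kg
  PEEK: M = 75.2 kN·m/kg
  polycarbonate: M = 50.3 kN·m/kg
  low-carbon steel: M = 29.0 kN·m/kg
Nickel superalloy ranks first.

nickel superalloy, M = 146 kN·m/kg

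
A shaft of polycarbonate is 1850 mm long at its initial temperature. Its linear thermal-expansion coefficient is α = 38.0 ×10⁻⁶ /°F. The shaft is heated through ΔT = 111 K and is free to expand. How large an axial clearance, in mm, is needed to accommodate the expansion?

14.0 mm

Convert α: 38.0×10⁻⁶/°F × (9/5) = 68.4×10⁻⁶/K.
ΔL = α·L₀·ΔT = 68.4×10⁻⁶ × 1850 mm × 111.0 K = 14.0 mm.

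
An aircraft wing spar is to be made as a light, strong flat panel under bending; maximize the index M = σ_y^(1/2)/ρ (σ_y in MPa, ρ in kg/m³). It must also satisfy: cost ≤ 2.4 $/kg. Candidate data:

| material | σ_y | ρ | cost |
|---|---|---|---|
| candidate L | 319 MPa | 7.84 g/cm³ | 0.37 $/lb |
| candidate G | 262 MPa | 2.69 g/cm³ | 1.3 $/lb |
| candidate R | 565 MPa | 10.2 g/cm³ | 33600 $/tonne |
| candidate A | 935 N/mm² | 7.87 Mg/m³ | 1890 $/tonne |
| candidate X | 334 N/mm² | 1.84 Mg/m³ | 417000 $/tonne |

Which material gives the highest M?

Screen on constraints: cost ≤ 2.4 $/kg. Survivors: candidate L, candidate A.
Convert each candidate to consistent units, then evaluate M:
  candidate L: σ_y = 319.0 MPa, ρ = 7840 kg/m³
  candidate A: σ_y = 935.0 MPa, ρ = 7870 kg/m³
  candidate A: M = 3.89×10⁻³
  candidate L: M = 2.28×10⁻³
Candidate A has the largest M.

candidate A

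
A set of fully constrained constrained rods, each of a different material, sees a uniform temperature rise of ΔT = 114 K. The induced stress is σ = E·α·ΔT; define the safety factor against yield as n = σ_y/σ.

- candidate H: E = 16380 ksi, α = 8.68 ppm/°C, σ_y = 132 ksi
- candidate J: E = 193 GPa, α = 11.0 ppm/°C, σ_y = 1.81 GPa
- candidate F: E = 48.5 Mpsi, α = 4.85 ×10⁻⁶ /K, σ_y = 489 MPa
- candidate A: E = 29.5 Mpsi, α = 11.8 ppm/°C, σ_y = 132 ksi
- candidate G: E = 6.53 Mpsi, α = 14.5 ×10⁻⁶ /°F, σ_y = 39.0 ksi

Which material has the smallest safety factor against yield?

candidate G

With everything in SI (GPa, ×10⁻⁶/K, MPa):
  candidate H: E = 112.9, α = 8.68, σ_y = 910.1 → σ = 112 MPa, n = 8.14
  candidate J: E = 193.0, α = 11.0, σ_y = 1810 → σ = 242 MPa, n = 7.48
  candidate F: E = 334.4, α = 4.85, σ_y = 489.0 → σ = 185 MPa, n = 2.64
  candidate A: E = 203.4, α = 11.8, σ_y = 910.1 → σ = 274 MPa, n = 3.33
  candidate G: E = 45.02, α = 26.1, σ_y = 268.9 → σ = 134 MPa, n = 2.01
Candidate G has the lowest safety factor, n = 2.01.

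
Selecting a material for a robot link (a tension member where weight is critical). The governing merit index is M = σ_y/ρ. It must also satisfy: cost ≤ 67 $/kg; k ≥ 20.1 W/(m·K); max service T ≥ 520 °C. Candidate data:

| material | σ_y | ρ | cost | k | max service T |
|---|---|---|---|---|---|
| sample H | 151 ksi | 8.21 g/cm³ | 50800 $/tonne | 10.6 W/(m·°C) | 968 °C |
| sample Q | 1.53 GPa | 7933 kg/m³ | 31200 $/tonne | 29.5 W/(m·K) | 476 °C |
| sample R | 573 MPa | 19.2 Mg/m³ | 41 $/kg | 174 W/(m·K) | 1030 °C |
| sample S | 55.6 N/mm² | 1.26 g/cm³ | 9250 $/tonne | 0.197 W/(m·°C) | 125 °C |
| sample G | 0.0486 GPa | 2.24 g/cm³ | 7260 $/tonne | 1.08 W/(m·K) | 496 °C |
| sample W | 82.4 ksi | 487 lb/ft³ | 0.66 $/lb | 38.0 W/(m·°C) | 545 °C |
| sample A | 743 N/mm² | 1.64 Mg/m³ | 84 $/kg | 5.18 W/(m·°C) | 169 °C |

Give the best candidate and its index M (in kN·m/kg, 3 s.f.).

sample W, M = 72.8 kN·m/kg

Screen on constraints: cost ≤ 67 $/kg; k ≥ 20.1 W/(m·K); max service T ≥ 520 °C. Survivors: sample R, sample W.
In SI units:
  sample R: σ_y = 573.0 MPa, ρ = 19200 kg/m³
  sample W: σ_y = 568.1 MPa, ρ = 7801 kg/m³
  sample W: M = 72.8 kN·m/kg
  sample R: M = 29.8 kN·m/kg
Highest index: sample W.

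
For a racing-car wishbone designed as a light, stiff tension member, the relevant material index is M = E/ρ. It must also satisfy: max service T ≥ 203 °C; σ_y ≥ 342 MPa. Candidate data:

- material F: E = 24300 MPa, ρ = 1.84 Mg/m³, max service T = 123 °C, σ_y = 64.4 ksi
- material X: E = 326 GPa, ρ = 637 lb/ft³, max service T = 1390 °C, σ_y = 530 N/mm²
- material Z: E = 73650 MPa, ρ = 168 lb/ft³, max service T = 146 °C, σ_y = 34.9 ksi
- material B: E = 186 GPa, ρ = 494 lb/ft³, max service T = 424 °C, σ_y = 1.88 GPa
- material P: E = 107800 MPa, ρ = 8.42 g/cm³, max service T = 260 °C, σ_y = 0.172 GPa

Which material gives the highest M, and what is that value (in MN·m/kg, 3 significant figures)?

Screen on constraints: max service T ≥ 203 °C; σ_y ≥ 342 MPa. Survivors: material X, material B.
Convert each candidate to consistent units, then evaluate M:
  material X: E = 326.0 GPa, ρ = 10200 kg/m³
  material B: E = 186.0 GPa, ρ = 7913 kg/m³
  material X: M = 31.9 MN·m/kg
  material B: M = 23.5 MN·m/kg
Highest index: material X.

material X, M = 31.9 MN·m/kg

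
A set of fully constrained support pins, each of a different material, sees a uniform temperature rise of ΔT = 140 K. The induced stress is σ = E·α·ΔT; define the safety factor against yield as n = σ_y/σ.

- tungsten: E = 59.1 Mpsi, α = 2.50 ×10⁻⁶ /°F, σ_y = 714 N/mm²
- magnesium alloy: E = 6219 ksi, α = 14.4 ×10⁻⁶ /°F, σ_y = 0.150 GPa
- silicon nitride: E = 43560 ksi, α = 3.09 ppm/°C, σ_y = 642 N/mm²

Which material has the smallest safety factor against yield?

Per material, after unit conversion:
  tungsten: E = 407.5, α = 4.50, σ_y = 714.0 → σ = 257 MPa, n = 2.78
  magnesium alloy: E = 42.88, α = 25.9, σ_y = 150.0 → σ = 156 MPa, n = 0.964
  silicon nitride: E = 300.3, α = 3.09, σ_y = 642.0 → σ = 130 MPa, n = 4.94
Magnesium alloy has the lowest safety factor, n = 0.964.

magnesium alloy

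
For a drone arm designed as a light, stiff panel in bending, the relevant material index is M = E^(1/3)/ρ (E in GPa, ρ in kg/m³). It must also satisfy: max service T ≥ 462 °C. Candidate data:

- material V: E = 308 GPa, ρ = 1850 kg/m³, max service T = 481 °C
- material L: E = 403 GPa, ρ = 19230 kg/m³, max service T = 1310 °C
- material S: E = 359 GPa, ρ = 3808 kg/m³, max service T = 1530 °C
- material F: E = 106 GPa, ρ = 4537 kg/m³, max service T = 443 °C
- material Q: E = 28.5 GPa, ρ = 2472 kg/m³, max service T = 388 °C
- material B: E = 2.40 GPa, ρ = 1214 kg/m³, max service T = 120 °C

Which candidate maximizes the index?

Screen on constraints: max service T ≥ 462 °C. Survivors: material V, material L, material S.
Computing M directly (units already consistent):
  material V: M = 3.65×10⁻³
  material S: M = 1.87×10⁻³
  material L: M = 0.384×10⁻³
Highest index: material V.

material V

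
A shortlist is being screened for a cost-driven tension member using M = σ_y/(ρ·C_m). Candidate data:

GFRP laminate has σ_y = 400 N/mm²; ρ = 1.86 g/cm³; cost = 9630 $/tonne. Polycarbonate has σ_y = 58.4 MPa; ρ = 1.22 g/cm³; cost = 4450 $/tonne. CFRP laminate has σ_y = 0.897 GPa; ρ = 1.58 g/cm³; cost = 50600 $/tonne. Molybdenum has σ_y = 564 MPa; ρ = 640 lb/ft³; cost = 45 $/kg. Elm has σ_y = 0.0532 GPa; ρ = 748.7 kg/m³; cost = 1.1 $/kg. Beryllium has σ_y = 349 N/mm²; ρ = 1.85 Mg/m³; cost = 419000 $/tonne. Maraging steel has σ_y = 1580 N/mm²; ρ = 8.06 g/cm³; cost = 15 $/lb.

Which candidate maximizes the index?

elm

Normalizing units and computing the index:
  GFRP laminate: σ_y = 400.0 MPa, ρ = 1860 kg/m³, cost = 9.630 $/kg
  polycarbonate: σ_y = 58.40 MPa, ρ = 1220 kg/m³, cost = 4.450 $/kg
  CFRP laminate: σ_y = 897.0 MPa, ρ = 1580 kg/m³, cost = 50.60 $/kg
  molybdenum: σ_y = 564.0 MPa, ρ = 10250 kg/m³, cost = 45.00 $/kg
  elm: σ_y = 53.20 MPa, ρ = 748.7 kg/m³, cost = 1.100 $/kg
  beryllium: σ_y = 349.0 MPa, ρ = 1850 kg/m³, cost = 419.0 $/kg
  maraging steel: σ_y = 1580 MPa, ρ = 8060 kg/m³, cost = 33.07 $/kg
  elm: M = 64.6 kN·m per $
  GFRP laminate: M = 22.3 kN·m per $
  CFRP laminate: M = 11.2 kN·m per $
  polycarbonate: M = 10.8 kN·m per $
  maraging steel: M = 5.93 kN·m per $
  molybdenum: M = 1.22 kN·m per $
  beryllium: M = 0.450 kN·m per $
Elm ranks first.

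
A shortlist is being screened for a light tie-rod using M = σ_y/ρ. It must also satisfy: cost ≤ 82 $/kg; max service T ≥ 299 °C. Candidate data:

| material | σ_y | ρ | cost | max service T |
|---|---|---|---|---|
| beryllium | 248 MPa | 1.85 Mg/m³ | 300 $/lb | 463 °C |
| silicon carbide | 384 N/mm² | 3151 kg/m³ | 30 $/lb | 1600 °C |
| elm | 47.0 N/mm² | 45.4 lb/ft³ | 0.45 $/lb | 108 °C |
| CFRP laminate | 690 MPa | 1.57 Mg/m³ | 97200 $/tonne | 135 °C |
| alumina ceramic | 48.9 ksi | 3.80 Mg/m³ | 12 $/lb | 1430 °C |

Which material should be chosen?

silicon carbide

Screen on constraints: cost ≤ 82 $/kg; max service T ≥ 299 °C. Survivors: silicon carbide, alumina ceramic.
In SI units:
  silicon carbide: σ_y = 384.0 MPa, ρ = 3151 kg/m³
  alumina ceramic: σ_y = 337.2 MPa, ρ = 3800 kg/m³
  silicon carbide: M = 122 kN·m/kg
  alumina ceramic: M = 88.7 kN·m/kg
Silicon carbide has the largest M.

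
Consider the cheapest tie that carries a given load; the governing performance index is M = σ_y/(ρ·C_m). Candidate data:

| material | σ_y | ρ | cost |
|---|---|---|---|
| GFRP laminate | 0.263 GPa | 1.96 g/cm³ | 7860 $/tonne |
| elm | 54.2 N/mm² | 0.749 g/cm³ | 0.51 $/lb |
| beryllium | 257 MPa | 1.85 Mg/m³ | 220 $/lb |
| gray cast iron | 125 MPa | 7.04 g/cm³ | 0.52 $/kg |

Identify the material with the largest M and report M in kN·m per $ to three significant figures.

Normalizing units and computing the index:
  GFRP laminate: σ_y = 263.0 MPa, ρ = 1960 kg/m³, cost = 7.860 $/kg
  elm: σ_y = 54.20 MPa, ρ = 749.0 kg/m³, cost = 1.124 $/kg
  beryllium: σ_y = 257.0 MPa, ρ = 1850 kg/m³, cost = 485.0 $/kg
  gray cast iron: σ_y = 125.0 MPa, ρ = 7040 kg/m³, cost = 0.5200 $/kg
  elm: M = 64.4 kN·m per $
  gray cast iron: M = 34.1 kN·m per $
  GFRP laminate: M = 17.1 kN·m per $
  beryllium: M = 0.286 kN·m per $
Elm has the largest M.

elm, M = 64.4 kN·m per $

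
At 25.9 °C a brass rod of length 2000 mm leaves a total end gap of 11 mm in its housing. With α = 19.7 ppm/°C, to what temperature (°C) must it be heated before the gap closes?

α·L₀·ΔT = 11.0 mm ⇒ ΔT = 11.0 / (19.7×10⁻⁶ × 2000.0) = 279.2 K.
T = 25.9 + 279.2 = 305.1 °C.

305 °C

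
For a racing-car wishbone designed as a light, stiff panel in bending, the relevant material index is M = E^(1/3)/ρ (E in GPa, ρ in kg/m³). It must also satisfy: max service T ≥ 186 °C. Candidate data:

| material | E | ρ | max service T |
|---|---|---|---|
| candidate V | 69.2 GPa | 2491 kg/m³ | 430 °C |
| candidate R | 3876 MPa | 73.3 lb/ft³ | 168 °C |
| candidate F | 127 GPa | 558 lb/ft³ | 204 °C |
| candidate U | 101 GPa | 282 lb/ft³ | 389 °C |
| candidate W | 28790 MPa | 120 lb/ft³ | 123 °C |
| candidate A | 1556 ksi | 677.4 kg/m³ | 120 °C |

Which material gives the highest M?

candidate V

Screen on constraints: max service T ≥ 186 °C. Survivors: candidate V, candidate F, candidate U.
Convert each candidate to consistent units, then evaluate M:
  candidate V: E = 69.20 GPa, ρ = 2491 kg/m³
  candidate F: E = 127.0 GPa, ρ = 8938 kg/m³
  candidate U: E = 101.0 GPa, ρ = 4517 kg/m³
  candidate V: M = 1.65×10⁻³
  candidate U: M = 1.03×10⁻³
  candidate F: M = 0.562×10⁻³
Candidate V ranks first.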